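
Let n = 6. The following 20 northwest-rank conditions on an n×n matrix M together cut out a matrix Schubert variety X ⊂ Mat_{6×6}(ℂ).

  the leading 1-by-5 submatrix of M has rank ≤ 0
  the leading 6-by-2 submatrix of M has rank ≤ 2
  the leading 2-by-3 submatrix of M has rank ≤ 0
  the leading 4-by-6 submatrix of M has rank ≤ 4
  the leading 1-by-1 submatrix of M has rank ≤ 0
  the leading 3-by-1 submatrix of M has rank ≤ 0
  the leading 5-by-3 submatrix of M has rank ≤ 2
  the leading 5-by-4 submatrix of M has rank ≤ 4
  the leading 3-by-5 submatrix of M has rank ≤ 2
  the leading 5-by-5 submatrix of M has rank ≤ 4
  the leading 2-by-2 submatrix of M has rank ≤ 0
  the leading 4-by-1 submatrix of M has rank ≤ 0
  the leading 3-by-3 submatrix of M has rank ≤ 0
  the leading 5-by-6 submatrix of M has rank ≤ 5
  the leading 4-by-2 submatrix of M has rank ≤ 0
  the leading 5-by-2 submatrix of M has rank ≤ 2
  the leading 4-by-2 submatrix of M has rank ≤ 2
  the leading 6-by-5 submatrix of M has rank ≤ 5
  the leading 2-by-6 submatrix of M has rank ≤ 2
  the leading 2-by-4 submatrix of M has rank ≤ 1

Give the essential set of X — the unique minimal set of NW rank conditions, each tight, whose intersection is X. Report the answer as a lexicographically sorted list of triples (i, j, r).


Computing R[i][j] = min implied NW-rank bound (n=6, 20 conditions):

  row 1: 0, 0, 0, 0, 0, 1
  row 2: 0, 0, 0, 1, 1, 2
  row 3: 0, 0, 0, 1, 2, 3
  row 4: 0, 0, 1, 2, 3, 4
  row 5: 1, 1, 2, 3, 4, 5
  row 6: 1, 2, 3, 4, 5, 6

so w = (6, 4, 5, 3, 1, 2).

|D(w)|=13, |Ess(w)|=3:

[(1, 5, 0), (3, 3, 0), (4, 2, 0)]


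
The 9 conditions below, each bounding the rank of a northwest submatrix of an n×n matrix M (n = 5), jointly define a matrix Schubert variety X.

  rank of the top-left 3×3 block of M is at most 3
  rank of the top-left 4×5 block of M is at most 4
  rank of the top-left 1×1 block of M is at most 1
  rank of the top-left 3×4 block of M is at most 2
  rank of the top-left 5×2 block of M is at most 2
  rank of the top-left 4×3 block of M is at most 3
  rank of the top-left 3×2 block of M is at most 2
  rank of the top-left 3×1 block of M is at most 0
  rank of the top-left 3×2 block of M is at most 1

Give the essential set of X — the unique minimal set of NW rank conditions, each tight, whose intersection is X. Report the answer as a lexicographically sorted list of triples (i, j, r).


Computing R[i][j] = min implied NW-rank bound (n=5, 9 conditions):

  i=1: 0, 1, 1, 1, 1
  i=2: 0, 1, 2, 2, 2
  i=3: 0, 1, 2, 2, 3
  i=4: 1, 2, 3, 3, 4
  i=5: 1, 2, 3, 4, 5

reading off 1-entries of Δ²R: w = (2, 3, 5, 1, 4).

D(w) has 4 cells with 2 SE-corners; essential set:

[(3, 1, 0), (3, 4, 2)]


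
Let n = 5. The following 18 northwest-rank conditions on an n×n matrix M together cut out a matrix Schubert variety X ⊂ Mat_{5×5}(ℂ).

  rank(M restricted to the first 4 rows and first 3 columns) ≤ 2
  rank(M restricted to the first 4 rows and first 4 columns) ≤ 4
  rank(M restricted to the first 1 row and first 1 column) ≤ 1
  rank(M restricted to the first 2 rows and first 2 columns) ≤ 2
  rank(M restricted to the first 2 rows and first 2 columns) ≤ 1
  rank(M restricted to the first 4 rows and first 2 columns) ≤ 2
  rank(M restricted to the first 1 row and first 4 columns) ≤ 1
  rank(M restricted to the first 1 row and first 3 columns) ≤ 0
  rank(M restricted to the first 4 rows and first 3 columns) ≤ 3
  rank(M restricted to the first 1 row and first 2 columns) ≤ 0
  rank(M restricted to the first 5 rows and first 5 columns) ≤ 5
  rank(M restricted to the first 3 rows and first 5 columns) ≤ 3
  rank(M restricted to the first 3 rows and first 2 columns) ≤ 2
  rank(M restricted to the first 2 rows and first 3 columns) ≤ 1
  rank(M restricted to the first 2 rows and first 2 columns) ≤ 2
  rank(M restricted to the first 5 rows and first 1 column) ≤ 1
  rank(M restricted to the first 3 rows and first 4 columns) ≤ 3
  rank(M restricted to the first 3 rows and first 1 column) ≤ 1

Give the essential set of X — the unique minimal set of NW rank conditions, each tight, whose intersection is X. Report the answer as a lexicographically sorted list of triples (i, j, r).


The tightest implied rank at each (i,j), from the 18 conditions:

  0 | 0 | 0 | 1 | 1
  1 | 1 | 1 | 2 | 2
  1 | 2 | 2 | 3 | 3
  1 | 2 | 2 | 3 | 4
  1 | 2 | 3 | 4 | 5

the unique w with this rank table is (4, 1, 2, 5, 3).

Fulton essential set (2 of the 4 Rothe cells):

[(1, 3, 0), (4, 3, 2)]


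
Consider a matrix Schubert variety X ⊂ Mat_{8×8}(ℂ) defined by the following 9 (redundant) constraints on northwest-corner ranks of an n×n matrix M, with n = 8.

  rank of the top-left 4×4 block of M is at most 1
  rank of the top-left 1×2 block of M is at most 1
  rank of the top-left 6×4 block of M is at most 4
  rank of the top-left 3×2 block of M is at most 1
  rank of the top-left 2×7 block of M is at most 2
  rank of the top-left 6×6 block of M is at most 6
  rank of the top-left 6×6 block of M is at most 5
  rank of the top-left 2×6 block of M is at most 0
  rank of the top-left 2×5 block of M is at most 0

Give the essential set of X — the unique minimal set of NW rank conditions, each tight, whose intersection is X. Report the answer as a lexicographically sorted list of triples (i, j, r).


Recovering R(i,j) via the rank-extension bound from the 9 conditions:

  i=1: 0 | 0 | 0 | 0 | 0 | 0 | 1 | 1
  i=2: 0 | 0 | 0 | 0 | 0 | 0 | 1 | 2
  i=3: 1 | 1 | 1 | 1 | 1 | 1 | 2 | 3
  i=4: 1 | 1 | 1 | 1 | 2 | 2 | 3 | 4
  i=5: 1 | 2 | 2 | 2 | 3 | 3 | 4 | 5
  i=6: 1 | 2 | 3 | 3 | 4 | 4 | 5 | 6
  i=7: 1 | 2 | 3 | 4 | 5 | 5 | 6 | 7
  i=8: 1 | 2 | 3 | 4 | 5 | 6 | 7 | 8

so w = (7, 8, 1, 5, 2, 3, 4, 6).

Fulton essential set (2 of the 15 Rothe cells):

[(2, 6, 0), (4, 4, 1)]


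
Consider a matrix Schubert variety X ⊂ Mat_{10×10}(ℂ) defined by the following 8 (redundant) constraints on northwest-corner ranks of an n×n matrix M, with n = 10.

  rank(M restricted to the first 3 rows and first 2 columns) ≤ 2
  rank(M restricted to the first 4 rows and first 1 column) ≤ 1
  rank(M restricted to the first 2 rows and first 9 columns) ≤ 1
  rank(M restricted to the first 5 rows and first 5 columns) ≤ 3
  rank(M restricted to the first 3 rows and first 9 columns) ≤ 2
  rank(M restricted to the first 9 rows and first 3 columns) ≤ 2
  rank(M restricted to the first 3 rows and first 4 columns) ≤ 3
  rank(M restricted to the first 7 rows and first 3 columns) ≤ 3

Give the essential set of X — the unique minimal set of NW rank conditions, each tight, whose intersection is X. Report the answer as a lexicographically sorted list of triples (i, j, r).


Reconstructing r_w from the 8 given conditions:

  i=1: 1  1  1  1  1  1  1  1  1  1
  i=2: 1  1  1  1  1  1  1  1  1  2
  i=3: 1  2  2  2  2  2  2  2  2  3
  i=4: 1  2  2  3  3  3  3  3  3  4
  i=5: 1  2  2  3  3  4  4  4  4  5
  i=6: 1  2  2  3  4  5  5  5  5  6
  i=7: 1  2  2  3  4  5  6  6  6  7
  i=8: 1  2  2  3  4  5  6  7  7  8
  i=9: 1  2  2  3  4  5  6  7  8  9
  i=10: 1  2  3  4  5  6  7  8  9  10

the unique w with this rank table is (1, 10, 2, 4, 6, 5, 7, 8, 9, 3).

Fulton essential set (3 of the 15 Rothe cells):

[(2, 9, 1), (5, 5, 3), (9, 3, 2)]


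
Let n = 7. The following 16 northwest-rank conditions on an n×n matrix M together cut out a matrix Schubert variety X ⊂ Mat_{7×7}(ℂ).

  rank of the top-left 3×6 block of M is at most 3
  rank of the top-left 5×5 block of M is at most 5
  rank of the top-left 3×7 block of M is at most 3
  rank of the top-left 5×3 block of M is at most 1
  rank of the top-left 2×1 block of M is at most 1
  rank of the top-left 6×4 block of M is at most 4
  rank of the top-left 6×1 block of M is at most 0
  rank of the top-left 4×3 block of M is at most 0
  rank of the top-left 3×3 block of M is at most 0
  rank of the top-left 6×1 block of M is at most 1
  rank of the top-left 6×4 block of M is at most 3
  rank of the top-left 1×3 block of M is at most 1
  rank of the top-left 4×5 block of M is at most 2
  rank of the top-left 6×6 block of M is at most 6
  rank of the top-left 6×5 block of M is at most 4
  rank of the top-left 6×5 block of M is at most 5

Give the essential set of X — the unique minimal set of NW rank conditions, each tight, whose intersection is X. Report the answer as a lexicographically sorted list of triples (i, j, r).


Computing R[i][j] = min implied NW-rank bound (n=7, 16 conditions):

  0 | 0 | 0 | 1 | 1 | 1 | 1
  0 | 0 | 0 | 1 | 2 | 2 | 2
  0 | 0 | 0 | 1 | 2 | 3 | 3
  0 | 0 | 0 | 1 | 2 | 3 | 4
  0 | 1 | 1 | 2 | 3 | 4 | 5
  0 | 1 | 2 | 3 | 4 | 5 | 6
  1 | 2 | 3 | 4 | 5 | 6 | 7

hence w(1..7) = (4, 5, 6, 7, 2, 3, 1).

2 SE-corners of the 14-cell Rothe diagram give Ess(w):

[(4, 3, 0), (6, 1, 0)]


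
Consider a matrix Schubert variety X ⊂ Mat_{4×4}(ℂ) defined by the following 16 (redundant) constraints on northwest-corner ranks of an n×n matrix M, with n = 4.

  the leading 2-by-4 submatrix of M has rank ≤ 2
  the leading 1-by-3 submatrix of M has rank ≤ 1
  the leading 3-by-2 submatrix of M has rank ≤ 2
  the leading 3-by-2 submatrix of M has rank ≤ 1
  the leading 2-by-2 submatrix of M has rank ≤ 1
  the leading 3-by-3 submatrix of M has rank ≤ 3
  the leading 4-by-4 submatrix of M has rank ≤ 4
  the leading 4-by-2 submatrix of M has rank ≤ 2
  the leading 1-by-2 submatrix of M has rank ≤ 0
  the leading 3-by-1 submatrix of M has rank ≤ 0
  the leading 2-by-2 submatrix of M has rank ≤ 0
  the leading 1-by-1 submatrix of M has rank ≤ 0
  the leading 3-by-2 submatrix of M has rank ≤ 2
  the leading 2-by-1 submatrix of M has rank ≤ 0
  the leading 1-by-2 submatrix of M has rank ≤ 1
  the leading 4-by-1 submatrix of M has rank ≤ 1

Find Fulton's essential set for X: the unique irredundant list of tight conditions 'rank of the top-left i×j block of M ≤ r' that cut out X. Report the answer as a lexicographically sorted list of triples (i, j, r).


Computing R[i][j] = min implied NW-rank bound (n=4, 16 conditions):

  row 1: 0  0  1  1
  row 2: 0  0  1  2
  row 3: 0  1  2  3
  row 4: 1  2  3  4

hence w(1..4) = (3, 4, 2, 1).

D(w) has 5 cells with 2 SE-corners; essential set:

[(2, 2, 0), (3, 1, 0)]


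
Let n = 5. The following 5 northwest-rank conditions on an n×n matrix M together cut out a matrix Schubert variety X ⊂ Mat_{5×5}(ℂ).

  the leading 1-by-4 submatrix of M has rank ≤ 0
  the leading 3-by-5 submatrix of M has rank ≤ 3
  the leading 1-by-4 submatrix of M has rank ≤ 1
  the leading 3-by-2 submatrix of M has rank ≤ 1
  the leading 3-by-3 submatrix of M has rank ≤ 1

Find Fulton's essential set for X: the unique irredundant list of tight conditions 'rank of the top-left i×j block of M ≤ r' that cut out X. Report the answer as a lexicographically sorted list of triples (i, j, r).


Rank table r_w(5×5) implied by the 5 constraints:

  row 1: 0  0  0  0  1
  row 2: 1  1  1  1  2
  row 3: 1  1  1  2  3
  row 4: 1  2  2  3  4
  row 5: 1  2  3  4  5

the unique w with this rank table is (5, 1, 4, 2, 3).

ℓ(w)=6; the 2 essential cells (i,j,r):

[(1, 4, 0), (3, 3, 1)]


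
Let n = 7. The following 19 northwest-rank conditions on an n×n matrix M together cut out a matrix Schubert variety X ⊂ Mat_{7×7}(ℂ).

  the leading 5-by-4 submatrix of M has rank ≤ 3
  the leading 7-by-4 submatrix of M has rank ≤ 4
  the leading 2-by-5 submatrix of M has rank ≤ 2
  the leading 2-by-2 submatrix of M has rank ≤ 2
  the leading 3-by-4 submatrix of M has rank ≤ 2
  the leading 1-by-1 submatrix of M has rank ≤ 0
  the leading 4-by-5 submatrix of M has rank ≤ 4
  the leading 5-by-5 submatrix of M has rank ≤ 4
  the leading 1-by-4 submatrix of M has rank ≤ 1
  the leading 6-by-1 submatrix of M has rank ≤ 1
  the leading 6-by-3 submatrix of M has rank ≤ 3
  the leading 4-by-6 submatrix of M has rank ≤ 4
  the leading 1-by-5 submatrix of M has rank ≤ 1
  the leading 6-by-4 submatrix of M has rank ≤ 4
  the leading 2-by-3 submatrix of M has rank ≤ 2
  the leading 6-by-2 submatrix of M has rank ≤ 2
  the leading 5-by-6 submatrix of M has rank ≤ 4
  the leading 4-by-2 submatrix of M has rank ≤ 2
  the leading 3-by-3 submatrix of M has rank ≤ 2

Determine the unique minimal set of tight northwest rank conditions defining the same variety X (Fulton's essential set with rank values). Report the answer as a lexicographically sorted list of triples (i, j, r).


Computing R[i][j] = min implied NW-rank bound (n=7, 19 conditions):

  row 1: 0  1  1  1  1  1  1
  row 2: 1  2  2  2  2  2  2
  row 3: 1  2  2  2  3  3  3
  row 4: 1  2  3  3  4  4  4
  row 5: 1  2  3  3  4  4  5
  row 6: 1  2  3  4  5  5  6
  row 7: 1  2  3  4  5  6  7

giving w = (2, 1, 5, 3, 7, 4, 6) via Δ²R.

ℓ(w)=5; the 4 essential cells (i,j,r):

[(1, 1, 0), (3, 4, 2), (5, 4, 3), (5, 6, 4)]


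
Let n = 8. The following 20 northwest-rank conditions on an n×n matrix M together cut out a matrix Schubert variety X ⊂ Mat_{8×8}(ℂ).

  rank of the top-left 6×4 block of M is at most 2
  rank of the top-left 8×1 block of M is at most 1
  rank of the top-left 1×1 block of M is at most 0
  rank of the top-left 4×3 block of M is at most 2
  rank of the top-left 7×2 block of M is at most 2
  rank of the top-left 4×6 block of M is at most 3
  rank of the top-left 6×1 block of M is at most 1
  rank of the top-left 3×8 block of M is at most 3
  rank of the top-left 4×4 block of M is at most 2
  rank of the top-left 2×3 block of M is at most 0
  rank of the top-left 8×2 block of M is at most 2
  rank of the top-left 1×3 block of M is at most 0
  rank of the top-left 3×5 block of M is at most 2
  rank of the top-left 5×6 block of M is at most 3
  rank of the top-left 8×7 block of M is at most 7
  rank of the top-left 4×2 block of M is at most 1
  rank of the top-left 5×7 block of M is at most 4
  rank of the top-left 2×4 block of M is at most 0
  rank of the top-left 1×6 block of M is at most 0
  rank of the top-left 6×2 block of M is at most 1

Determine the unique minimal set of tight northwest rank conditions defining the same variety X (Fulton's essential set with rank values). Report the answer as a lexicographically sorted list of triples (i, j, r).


Recovering R(i,j) via the rank-extension bound from the 20 conditions:

  R[1]: 0  0  0  0  0  0  1  1
  R[2]: 0  0  0  0  1  1  2  2
  R[3]: 1  1  1  1  2  2  3  3
  R[4]: 1  1  2  2  3  3  4  4
  R[5]: 1  1  2  2  3  3  4  5
  R[6]: 1  1  2  2  3  4  5  6
  R[7]: 1  2  3  3  4  5  6  7
  R[8]: 1  2  3  4  5  6  7  8

giving w = (7, 5, 1, 3, 8, 6, 2, 4) via Δ²R.

5 SE-corners of the 16-cell Rothe diagram give Ess(w):

[(1, 6, 0), (2, 4, 0), (5, 6, 3), (6, 2, 1), (6, 4, 2)]


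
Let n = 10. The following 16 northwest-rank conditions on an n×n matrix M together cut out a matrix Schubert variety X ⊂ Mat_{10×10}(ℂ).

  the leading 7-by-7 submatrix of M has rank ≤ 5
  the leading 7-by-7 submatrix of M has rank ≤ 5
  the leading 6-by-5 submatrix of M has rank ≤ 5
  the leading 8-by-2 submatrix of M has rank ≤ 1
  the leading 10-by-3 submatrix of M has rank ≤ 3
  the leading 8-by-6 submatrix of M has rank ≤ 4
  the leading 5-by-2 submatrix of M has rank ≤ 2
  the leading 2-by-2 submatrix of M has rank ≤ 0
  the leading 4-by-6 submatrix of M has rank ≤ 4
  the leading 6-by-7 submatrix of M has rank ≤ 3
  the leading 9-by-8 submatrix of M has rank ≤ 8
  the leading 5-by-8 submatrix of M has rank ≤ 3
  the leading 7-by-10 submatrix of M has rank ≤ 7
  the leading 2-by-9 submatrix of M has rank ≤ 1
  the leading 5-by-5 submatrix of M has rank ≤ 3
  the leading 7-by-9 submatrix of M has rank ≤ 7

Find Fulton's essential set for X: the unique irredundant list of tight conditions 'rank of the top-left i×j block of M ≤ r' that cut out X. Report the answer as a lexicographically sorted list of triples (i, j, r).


Propagating the 16 rank bounds to every northwest block:

  R[1]: 0  0  1  1  1  1  1  1  1  1
  R[2]: 0  0  1  1  1  1  1  1  1  2
  R[3]: 1  1  2  2  2  2  2  2  2  3
  R[4]: 1  1  2  3  3  3  3  3  3  4
  R[5]: 1  1  2  3  3  3  3  3  4  5
  R[6]: 1  1  2  3  3  3  3  4  5  6
  R[7]: 1  1  2  3  4  4  4  5  6  7
  R[8]: 1  1  2  3  4  4  5  6  7  8
  R[9]: 1  2  3  4  5  5  6  7  8  9
  R[10]: 1  2  3  4  5  6  7  8  9  10

hence w(1..10) = (3, 10, 1, 4, 9, 8, 5, 7, 2, 6).

Rothe diagram D(w) (23 cells), 6 SE-corners (essential conditions):

[(2, 2, 0), (2, 9, 1), (5, 8, 3), (6, 7, 3), (8, 2, 1), (8, 6, 4)]


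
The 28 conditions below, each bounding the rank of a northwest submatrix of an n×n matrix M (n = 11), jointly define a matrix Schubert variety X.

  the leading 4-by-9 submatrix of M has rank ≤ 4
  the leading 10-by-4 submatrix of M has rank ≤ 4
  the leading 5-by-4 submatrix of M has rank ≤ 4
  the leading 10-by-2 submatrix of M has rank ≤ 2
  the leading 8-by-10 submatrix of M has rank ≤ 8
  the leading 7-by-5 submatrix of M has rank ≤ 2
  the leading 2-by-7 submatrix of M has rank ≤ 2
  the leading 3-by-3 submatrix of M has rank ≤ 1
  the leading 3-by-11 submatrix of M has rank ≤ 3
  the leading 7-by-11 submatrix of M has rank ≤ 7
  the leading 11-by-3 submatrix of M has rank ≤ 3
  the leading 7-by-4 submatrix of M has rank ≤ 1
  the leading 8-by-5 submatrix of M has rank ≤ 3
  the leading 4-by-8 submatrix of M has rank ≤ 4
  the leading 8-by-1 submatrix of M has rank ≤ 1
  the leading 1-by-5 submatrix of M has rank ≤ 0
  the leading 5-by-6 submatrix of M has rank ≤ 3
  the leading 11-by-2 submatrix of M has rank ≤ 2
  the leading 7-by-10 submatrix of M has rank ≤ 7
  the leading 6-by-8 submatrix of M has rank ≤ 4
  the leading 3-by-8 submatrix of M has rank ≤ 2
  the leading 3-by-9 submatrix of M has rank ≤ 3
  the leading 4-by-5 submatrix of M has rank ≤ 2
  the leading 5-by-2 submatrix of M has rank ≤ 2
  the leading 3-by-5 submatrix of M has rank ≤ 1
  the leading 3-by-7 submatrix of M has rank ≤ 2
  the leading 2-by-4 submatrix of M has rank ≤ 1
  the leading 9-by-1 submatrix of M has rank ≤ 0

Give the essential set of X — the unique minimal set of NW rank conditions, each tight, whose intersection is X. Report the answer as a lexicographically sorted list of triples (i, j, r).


Rank table r_w(11×11) implied by the 28 constraints:

  0 0 0 0 0 1 1 1 1 1 1
  0 1 1 1 1 2 2 2 2 2 2
  0 1 1 1 1 2 2 2 3 3 3
  0 1 1 1 2 3 3 3 4 4 4
  0 1 1 1 2 3 4 4 5 5 5
  0 1 1 1 2 3 4 4 5 6 6
  0 1 1 1 2 3 4 5 6 7 7
  0 1 2 2 3 4 5 6 7 8 8
  0 1 2 3 4 5 6 7 8 9 9
  1 2 3 4 5 6 7 8 9 10 10
  1 2 3 4 5 6 7 8 9 10 11

so w = (6, 2, 9, 5, 7, 10, 8, 3, 4, 1, 11).

Fulton essential set (6 of the 27 Rothe cells):

[(1, 5, 0), (3, 5, 1), (3, 8, 2), (6, 8, 4), (7, 4, 1), (9, 1, 0)]


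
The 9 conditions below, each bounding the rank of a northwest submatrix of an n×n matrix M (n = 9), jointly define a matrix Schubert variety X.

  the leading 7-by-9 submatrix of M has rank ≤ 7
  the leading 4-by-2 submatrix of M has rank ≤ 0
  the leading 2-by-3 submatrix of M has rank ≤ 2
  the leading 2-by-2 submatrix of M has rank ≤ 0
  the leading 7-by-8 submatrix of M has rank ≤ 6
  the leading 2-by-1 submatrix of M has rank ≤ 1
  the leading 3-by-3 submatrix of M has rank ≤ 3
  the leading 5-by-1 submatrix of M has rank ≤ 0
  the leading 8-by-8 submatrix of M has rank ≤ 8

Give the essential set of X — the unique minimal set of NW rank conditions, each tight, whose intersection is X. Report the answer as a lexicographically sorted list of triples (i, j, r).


The tightest implied rank at each (i,j), from the 9 conditions:

  0, 0, 1, 1, 1, 1, 1, 1, 1
  0, 0, 1, 2, 2, 2, 2, 2, 2
  0, 0, 1, 2, 3, 3, 3, 3, 3
  0, 0, 1, 2, 3, 4, 4, 4, 4
  0, 1, 2, 3, 4, 5, 5, 5, 5
  1, 2, 3, 4, 5, 6, 6, 6, 6
  1, 2, 3, 4, 5, 6, 6, 6, 7
  1, 2, 3, 4, 5, 6, 7, 7, 8
  1, 2, 3, 4, 5, 6, 7, 8, 9

second differences of R give the permutation w = (3, 4, 5, 6, 2, 1, 9, 7, 8).

|D(w)|=11, |Ess(w)|=3:

[(4, 2, 0), (5, 1, 0), (7, 8, 6)]


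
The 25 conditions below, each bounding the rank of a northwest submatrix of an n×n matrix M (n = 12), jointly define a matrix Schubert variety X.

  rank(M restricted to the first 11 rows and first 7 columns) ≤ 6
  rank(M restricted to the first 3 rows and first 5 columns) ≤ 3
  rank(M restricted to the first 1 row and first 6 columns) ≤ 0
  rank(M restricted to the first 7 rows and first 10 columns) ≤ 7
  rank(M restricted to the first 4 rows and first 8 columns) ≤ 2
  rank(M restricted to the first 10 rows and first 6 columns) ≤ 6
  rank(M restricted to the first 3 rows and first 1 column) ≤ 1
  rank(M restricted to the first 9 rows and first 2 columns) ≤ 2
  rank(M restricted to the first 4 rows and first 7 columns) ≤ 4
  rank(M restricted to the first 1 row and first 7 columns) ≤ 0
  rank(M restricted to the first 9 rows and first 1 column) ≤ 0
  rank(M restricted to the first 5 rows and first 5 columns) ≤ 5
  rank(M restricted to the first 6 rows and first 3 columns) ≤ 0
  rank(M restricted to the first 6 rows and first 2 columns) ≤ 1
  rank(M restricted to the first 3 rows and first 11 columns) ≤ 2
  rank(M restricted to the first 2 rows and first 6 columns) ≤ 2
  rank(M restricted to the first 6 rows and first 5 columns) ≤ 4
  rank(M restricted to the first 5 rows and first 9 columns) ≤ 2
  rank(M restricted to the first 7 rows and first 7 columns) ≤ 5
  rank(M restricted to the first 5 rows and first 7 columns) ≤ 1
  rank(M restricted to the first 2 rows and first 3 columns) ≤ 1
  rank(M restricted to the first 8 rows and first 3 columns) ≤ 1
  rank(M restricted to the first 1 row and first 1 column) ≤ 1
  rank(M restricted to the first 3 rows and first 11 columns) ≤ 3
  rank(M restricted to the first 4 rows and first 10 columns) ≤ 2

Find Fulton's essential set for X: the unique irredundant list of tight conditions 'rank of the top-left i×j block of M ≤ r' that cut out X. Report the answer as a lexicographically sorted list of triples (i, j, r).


Computing R[i][j] = min implied NW-rank bound (n=12, 25 conditions):

  0 0 0 0 0 0 0 1 1 1 1 1
  0 0 0 1 1 1 1 2 2 2 2 2
  0 0 0 1 1 1 1 2 2 2 2 3
  0 0 0 1 1 1 1 2 2 2 3 4
  0 0 0 1 1 1 1 2 2 3 4 5
  0 0 0 1 2 2 2 3 3 4 5 6
  0 1 1 2 3 3 3 4 4 5 6 7
  0 1 1 2 3 4 4 5 5 6 7 8
  0 1 2 3 4 5 5 6 6 7 8 9
  1 2 3 4 5 6 6 7 7 8 9 10
  1 2 3 4 5 6 6 7 8 9 10 11
  1 2 3 4 5 6 7 8 9 10 11 12

so w = (8, 4, 12, 11, 10, 5, 2, 6, 3, 1, 9, 7).

Rothe diagram D(w) (42 cells), 9 SE-corners (essential conditions):

[(1, 7, 0), (3, 11, 2), (4, 10, 2), (5, 7, 1), (5, 9, 2), (6, 3, 0), (8, 3, 1), (9, 1, 0), (11, 7, 6)]


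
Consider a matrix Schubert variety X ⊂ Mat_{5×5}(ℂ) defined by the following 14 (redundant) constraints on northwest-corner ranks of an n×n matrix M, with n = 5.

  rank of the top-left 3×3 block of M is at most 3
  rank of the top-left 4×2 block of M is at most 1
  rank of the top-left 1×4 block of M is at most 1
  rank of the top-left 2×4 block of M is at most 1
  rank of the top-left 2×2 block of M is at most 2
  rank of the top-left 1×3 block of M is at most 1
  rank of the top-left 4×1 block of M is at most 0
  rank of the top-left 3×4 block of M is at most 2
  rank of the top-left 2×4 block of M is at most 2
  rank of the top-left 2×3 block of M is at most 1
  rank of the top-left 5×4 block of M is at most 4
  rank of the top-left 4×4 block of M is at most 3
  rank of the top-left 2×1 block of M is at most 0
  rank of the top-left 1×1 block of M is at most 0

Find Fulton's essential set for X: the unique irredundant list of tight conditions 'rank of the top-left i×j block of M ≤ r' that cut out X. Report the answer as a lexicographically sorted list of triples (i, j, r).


The tightest implied rank at each (i,j), from the 14 conditions:

  i=1: 0  1  1  1  1
  i=2: 0  1  1  1  2
  i=3: 0  1  2  2  3
  i=4: 0  1  2  3  4
  i=5: 1  2  3  4  5

the unique w with this rank table is (2, 5, 3, 4, 1).

Fulton essential set (2 of the 6 Rothe cells):

[(2, 4, 1), (4, 1, 0)]


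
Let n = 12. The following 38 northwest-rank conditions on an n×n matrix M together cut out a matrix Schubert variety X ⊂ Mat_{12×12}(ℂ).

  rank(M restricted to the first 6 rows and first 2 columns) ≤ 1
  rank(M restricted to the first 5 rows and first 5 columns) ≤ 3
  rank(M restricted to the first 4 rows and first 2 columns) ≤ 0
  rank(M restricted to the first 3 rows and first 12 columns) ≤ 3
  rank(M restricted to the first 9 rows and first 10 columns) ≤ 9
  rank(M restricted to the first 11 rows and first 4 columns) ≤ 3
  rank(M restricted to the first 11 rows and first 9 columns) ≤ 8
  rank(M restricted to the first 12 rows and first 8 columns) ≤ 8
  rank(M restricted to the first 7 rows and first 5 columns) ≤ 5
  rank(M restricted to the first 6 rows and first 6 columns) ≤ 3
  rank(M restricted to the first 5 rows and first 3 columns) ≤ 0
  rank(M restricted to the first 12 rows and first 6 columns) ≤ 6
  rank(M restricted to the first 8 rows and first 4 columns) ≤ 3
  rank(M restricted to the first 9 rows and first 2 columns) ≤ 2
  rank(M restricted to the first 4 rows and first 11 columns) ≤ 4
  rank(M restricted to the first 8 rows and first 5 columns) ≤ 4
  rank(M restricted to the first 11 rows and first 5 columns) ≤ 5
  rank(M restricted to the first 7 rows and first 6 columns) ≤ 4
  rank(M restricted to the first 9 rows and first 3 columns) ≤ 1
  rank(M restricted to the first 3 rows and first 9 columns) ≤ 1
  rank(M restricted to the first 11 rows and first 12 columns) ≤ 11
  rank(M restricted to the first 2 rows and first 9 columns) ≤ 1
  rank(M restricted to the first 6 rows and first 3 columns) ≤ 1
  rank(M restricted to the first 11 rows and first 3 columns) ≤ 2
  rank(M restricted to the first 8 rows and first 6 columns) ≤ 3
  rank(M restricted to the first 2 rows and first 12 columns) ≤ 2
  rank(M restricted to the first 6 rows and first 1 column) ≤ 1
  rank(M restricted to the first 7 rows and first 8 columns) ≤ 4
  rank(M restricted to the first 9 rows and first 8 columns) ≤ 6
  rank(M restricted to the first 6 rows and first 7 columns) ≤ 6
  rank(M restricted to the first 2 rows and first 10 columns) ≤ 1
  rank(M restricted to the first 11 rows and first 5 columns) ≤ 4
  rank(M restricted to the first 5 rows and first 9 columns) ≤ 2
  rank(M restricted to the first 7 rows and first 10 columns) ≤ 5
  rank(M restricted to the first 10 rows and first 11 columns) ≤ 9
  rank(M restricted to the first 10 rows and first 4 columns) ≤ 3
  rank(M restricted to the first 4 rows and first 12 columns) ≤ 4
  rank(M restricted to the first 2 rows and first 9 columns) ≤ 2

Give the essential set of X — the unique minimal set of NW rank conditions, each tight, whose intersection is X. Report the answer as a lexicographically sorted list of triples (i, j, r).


Rank table r_w(12×12) implied by the 38 constraints:

  0 | 0 | 0 | 1 | 1 | 1 | 1 | 1 | 1 | 1 | 1 | 1
  0 | 0 | 0 | 1 | 1 | 1 | 1 | 1 | 1 | 1 | 2 | 2
  0 | 0 | 0 | 1 | 1 | 1 | 1 | 1 | 1 | 2 | 3 | 3
  0 | 0 | 0 | 1 | 2 | 2 | 2 | 2 | 2 | 3 | 4 | 4
  0 | 0 | 0 | 1 | 2 | 2 | 2 | 2 | 2 | 3 | 4 | 5
  1 | 1 | 1 | 2 | 3 | 3 | 3 | 3 | 3 | 4 | 5 | 6
  1 | 1 | 1 | 2 | 3 | 3 | 4 | 4 | 4 | 5 | 6 | 7
  1 | 1 | 1 | 2 | 3 | 3 | 4 | 5 | 5 | 6 | 7 | 8
  1 | 1 | 1 | 2 | 3 | 4 | 5 | 6 | 6 | 7 | 8 | 9
  1 | 2 | 2 | 3 | 4 | 5 | 6 | 7 | 7 | 8 | 9 | 10
  1 | 2 | 2 | 3 | 4 | 5 | 6 | 7 | 8 | 9 | 10 | 11
  1 | 2 | 3 | 4 | 5 | 6 | 7 | 8 | 9 | 10 | 11 | 12

giving w = (4, 11, 10, 5, 12, 1, 7, 8, 6, 2, 9, 3) via Δ²R.

Rothe diagram D(w) (39 cells), 7 SE-corners (essential conditions):

[(2, 10, 1), (3, 9, 1), (5, 3, 0), (5, 9, 2), (8, 6, 3), (9, 3, 1), (11, 3, 2)]


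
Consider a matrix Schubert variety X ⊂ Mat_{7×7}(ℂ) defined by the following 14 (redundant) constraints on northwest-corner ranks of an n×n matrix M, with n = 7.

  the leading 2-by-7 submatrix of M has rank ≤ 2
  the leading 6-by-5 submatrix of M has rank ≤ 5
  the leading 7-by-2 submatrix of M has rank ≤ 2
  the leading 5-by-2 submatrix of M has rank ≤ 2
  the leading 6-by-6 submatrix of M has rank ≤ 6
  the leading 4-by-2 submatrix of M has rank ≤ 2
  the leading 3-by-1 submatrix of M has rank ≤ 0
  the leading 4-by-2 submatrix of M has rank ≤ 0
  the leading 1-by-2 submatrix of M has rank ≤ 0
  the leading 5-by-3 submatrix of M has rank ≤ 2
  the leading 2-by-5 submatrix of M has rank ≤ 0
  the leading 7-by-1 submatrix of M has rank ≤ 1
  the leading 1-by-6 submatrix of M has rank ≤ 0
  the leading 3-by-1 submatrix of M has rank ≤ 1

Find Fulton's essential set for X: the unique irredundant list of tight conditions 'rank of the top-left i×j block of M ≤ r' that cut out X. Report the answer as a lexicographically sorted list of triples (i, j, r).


Reconstructing r_w from the 14 given conditions:

  R[1]: 0 | 0 | 0 | 0 | 0 | 0 | 1
  R[2]: 0 | 0 | 0 | 0 | 0 | 1 | 2
  R[3]: 0 | 0 | 1 | 1 | 1 | 2 | 3
  R[4]: 0 | 0 | 1 | 2 | 2 | 3 | 4
  R[5]: 1 | 1 | 2 | 3 | 3 | 4 | 5
  R[6]: 1 | 2 | 3 | 4 | 4 | 5 | 6
  R[7]: 1 | 2 | 3 | 4 | 5 | 6 | 7

giving w = (7, 6, 3, 4, 1, 2, 5) via Δ²R.

D(w) has 15 cells with 3 SE-corners; essential set:

[(1, 6, 0), (2, 5, 0), (4, 2, 0)]


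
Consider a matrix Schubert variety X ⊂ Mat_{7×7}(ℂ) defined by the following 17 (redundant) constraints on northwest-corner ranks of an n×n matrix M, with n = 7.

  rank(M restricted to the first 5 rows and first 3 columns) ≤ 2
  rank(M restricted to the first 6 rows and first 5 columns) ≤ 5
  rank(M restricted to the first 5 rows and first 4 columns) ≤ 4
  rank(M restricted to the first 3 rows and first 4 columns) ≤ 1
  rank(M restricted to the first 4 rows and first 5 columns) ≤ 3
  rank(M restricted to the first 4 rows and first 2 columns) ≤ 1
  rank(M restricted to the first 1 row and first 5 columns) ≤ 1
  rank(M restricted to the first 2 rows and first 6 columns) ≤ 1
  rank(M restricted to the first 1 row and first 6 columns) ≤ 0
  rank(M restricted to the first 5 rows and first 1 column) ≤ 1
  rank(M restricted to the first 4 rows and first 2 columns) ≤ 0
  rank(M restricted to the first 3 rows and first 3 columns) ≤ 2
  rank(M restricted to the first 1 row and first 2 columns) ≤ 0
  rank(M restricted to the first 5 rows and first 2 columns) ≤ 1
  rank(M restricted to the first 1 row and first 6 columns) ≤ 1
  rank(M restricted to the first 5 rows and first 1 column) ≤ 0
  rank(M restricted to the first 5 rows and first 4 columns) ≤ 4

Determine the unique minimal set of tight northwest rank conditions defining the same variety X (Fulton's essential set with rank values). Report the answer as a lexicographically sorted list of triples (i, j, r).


Rank table r_w(7×7) implied by the 17 constraints:

  R[1]: 0, 0, 0, 0, 0, 0, 1
  R[2]: 0, 0, 1, 1, 1, 1, 2
  R[3]: 0, 0, 1, 1, 2, 2, 3
  R[4]: 0, 0, 1, 2, 3, 3, 4
  R[5]: 0, 1, 2, 3, 4, 4, 5
  R[6]: 1, 2, 3, 4, 5, 5, 6
  R[7]: 1, 2, 3, 4, 5, 6, 7

so w = (7, 3, 5, 4, 2, 1, 6).

ℓ(w)=14; the 4 essential cells (i,j,r):

[(1, 6, 0), (3, 4, 1), (4, 2, 0), (5, 1, 0)]


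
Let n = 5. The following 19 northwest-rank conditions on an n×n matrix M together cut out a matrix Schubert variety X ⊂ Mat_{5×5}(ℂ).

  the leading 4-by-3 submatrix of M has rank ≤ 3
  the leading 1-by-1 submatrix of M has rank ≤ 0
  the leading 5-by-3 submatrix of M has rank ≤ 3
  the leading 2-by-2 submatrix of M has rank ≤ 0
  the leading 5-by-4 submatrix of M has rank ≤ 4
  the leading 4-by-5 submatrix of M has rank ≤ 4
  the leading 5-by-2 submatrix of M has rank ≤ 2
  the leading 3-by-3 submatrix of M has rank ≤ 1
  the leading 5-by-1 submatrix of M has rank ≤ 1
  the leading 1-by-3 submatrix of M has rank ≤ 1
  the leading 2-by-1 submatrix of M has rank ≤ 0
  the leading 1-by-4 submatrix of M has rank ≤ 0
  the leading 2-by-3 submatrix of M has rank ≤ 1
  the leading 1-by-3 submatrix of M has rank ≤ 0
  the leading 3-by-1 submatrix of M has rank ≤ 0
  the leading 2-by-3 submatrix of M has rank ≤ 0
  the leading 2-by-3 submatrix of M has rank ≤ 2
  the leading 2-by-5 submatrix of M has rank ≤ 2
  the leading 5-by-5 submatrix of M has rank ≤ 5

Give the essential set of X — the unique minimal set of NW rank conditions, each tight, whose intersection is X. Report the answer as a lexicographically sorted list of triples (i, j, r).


Computing R[i][j] = min implied NW-rank bound (n=5, 19 conditions):

  i=1: 0  0  0  0  1
  i=2: 0  0  0  1  2
  i=3: 0  1  1  2  3
  i=4: 1  2  2  3  4
  i=5: 1  2  3  4  5

giving w = (5, 4, 2, 1, 3) via Δ²R.

3 SE-corners of the 8-cell Rothe diagram give Ess(w):

[(1, 4, 0), (2, 3, 0), (3, 1, 0)]


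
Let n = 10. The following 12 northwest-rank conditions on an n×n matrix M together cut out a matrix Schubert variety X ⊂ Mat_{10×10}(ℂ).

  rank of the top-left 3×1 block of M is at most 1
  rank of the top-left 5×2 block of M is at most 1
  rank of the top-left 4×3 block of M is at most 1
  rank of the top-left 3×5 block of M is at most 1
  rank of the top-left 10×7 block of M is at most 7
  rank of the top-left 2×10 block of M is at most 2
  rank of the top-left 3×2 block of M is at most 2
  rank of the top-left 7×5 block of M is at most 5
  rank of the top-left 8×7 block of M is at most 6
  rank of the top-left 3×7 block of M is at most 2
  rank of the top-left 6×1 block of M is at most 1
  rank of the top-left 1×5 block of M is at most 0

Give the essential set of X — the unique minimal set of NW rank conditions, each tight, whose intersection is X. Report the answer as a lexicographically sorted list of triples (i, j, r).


Reconstructing r_w from the 12 given conditions:

  i=1: 0  0  0  0  0  1  1  1  1  1
  i=2: 1  1  1  1  1  2  2  2  2  2
  i=3: 1  1  1  1  1  2  2  3  3  3
  i=4: 1  1  1  2  2  3  3  4  4  4
  i=5: 1  1  2  3  3  4  4  5  5  5
  i=6: 1  2  3  4  4  5  5  6  6  6
  i=7: 1  2  3  4  5  6  6  7  7  7
  i=8: 1  2  3  4  5  6  6  7  8  8
  i=9: 1  2  3  4  5  6  7  8  9  9
  i=10: 1  2  3  4  5  6  7  8  9  10

so w = (6, 1, 8, 4, 3, 2, 5, 9, 7, 10).

Fulton essential set (6 of the 14 Rothe cells):

[(1, 5, 0), (3, 5, 1), (3, 7, 2), (4, 3, 1), (5, 2, 1), (8, 7, 6)]


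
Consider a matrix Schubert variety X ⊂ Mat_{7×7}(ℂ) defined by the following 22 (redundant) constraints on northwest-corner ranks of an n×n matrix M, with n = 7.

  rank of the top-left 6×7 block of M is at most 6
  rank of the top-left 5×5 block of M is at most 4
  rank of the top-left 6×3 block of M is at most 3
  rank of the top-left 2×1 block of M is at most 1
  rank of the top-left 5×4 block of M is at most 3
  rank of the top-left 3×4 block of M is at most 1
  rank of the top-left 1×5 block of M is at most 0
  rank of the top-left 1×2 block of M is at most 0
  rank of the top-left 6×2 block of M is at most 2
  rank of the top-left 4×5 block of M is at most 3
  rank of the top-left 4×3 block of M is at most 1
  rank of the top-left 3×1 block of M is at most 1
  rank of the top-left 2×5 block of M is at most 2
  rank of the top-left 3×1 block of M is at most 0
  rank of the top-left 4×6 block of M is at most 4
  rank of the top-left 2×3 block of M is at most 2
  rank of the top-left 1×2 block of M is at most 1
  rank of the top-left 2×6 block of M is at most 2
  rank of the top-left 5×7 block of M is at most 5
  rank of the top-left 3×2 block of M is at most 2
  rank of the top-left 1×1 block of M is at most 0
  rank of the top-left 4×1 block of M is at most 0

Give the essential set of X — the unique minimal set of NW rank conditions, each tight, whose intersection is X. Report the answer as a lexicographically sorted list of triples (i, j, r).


Rank table r_w(7×7) implied by the 22 constraints:

  row 1: 0 | 0 | 0 | 0 | 0 | 1 | 1
  row 2: 0 | 1 | 1 | 1 | 1 | 2 | 2
  row 3: 0 | 1 | 1 | 1 | 2 | 3 | 3
  row 4: 0 | 1 | 1 | 2 | 3 | 4 | 4
  row 5: 1 | 2 | 2 | 3 | 4 | 5 | 5
  row 6: 1 | 2 | 3 | 4 | 5 | 6 | 6
  row 7: 1 | 2 | 3 | 4 | 5 | 6 | 7

so w = (6, 2, 5, 4, 1, 3, 7).

ℓ(w)=11; the 4 essential cells (i,j,r):

[(1, 5, 0), (3, 4, 1), (4, 1, 0), (4, 3, 1)]


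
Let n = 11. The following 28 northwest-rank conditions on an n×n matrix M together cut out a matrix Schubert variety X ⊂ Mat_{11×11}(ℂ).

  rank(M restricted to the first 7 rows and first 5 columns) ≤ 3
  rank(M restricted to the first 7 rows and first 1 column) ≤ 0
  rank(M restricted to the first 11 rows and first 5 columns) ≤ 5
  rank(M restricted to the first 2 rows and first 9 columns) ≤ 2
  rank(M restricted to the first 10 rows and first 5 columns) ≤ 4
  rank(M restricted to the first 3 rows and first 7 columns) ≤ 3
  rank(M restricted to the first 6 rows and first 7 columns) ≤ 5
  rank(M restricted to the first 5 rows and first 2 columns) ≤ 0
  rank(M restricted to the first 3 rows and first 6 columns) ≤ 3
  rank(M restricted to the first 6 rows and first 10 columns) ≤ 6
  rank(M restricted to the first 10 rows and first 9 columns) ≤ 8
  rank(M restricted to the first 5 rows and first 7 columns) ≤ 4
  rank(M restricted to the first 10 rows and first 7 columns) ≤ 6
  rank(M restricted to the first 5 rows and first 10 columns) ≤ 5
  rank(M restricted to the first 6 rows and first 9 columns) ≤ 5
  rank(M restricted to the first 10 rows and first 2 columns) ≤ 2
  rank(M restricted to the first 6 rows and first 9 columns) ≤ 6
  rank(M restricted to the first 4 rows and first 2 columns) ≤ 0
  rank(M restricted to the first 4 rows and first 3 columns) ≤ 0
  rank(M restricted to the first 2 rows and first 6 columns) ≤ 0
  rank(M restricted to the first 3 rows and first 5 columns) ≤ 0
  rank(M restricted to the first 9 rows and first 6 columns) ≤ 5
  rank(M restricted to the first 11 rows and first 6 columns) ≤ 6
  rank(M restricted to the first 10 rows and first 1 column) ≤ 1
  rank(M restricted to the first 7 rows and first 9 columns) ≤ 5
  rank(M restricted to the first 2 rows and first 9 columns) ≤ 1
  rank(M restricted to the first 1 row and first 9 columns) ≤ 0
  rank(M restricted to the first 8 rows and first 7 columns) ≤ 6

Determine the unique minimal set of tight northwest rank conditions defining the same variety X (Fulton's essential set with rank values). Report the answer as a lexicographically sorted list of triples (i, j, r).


Reconstructing r_w from the 28 given conditions:

  i=1: 0 | 0 | 0 | 0 | 0 | 0 | 0 | 0 | 0 | 1 | 1
  i=2: 0 | 0 | 0 | 0 | 0 | 0 | 1 | 1 | 1 | 2 | 2
  i=3: 0 | 0 | 0 | 0 | 0 | 1 | 2 | 2 | 2 | 3 | 3
  i=4: 0 | 0 | 0 | 1 | 1 | 2 | 3 | 3 | 3 | 4 | 4
  i=5: 0 | 0 | 1 | 2 | 2 | 3 | 4 | 4 | 4 | 5 | 5
  i=6: 0 | 1 | 2 | 3 | 3 | 4 | 5 | 5 | 5 | 6 | 6
  i=7: 0 | 1 | 2 | 3 | 3 | 4 | 5 | 5 | 5 | 6 | 7
  i=8: 1 | 2 | 3 | 4 | 4 | 5 | 6 | 6 | 6 | 7 | 8
  i=9: 1 | 2 | 3 | 4 | 4 | 5 | 6 | 7 | 7 | 8 | 9
  i=10: 1 | 2 | 3 | 4 | 4 | 5 | 6 | 7 | 8 | 9 | 10
  i=11: 1 | 2 | 3 | 4 | 5 | 6 | 7 | 8 | 9 | 10 | 11

second differences of R give the permutation w = (10, 7, 6, 4, 3, 2, 11, 1, 8, 9, 5).

ℓ(w)=32; the 9 essential cells (i,j,r):

[(1, 9, 0), (2, 6, 0), (3, 5, 0), (4, 3, 0), (5, 2, 0), (7, 1, 0), (7, 5, 3), (7, 9, 5), (10, 5, 4)]


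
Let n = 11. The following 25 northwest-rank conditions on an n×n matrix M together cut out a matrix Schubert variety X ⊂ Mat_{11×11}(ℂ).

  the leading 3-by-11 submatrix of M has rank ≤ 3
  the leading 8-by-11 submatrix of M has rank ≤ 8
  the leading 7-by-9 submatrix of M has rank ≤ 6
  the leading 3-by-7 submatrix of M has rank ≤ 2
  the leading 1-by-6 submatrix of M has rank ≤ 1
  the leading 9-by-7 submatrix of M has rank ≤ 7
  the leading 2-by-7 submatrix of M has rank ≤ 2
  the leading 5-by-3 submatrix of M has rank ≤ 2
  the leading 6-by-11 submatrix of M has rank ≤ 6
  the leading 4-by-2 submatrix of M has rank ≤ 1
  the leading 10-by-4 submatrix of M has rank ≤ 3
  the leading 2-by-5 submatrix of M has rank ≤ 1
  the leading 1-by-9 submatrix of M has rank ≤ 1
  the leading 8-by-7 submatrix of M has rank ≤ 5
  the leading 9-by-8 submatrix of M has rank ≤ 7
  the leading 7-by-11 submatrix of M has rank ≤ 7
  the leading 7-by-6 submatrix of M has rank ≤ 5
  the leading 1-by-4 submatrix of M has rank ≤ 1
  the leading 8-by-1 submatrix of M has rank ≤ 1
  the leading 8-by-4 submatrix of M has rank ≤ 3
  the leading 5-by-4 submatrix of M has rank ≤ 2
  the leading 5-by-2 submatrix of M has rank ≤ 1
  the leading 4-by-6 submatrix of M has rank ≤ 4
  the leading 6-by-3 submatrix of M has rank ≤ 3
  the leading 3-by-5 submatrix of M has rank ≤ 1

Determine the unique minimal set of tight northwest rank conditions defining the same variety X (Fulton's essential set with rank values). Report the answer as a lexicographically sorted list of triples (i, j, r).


Computing R[i][j] = min implied NW-rank bound (n=11, 25 conditions):

  row 1: 1  1  1  1  1  1  1  1  1  1  1
  row 2: 1  1  1  1  1  2  2  2  2  2  2
  row 3: 1  1  1  1  1  2  2  3  3  3  3
  row 4: 1  1  2  2  2  3  3  4  4  4  4
  row 5: 1  1  2  2  3  4  4  5  5  5  5
  row 6: 1  2  3  3  4  5  5  6  6  6  6
  row 7: 1  2  3  3  4  5  5  6  6  7  7
  row 8: 1  2  3  3  4  5  5  6  7  8  8
  row 9: 1  2  3  3  4  5  6  7  8  9  9
  row 10: 1  2  3  3  4  5  6  7  8  9  10
  row 11: 1  2  3  4  5  6  7  8  9  10  11

second differences of R give the permutation w = (1, 6, 8, 3, 5, 2, 10, 9, 7, 11, 4).

ℓ(w)=19; the 7 essential cells (i,j,r):

[(3, 5, 1), (3, 7, 2), (5, 2, 1), (5, 4, 2), (7, 9, 6), (8, 7, 5), (10, 4, 3)]
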